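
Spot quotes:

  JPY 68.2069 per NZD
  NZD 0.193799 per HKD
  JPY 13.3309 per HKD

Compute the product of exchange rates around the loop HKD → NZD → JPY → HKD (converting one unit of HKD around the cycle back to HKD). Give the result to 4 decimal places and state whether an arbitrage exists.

0.9916 (arbitrage exists)

Around HKD → NZD → JPY → HKD: 1 × 0.193799 × 68.2069 ÷ 13.3309 = 0.991563
Product < 1; profitable direction is HKD → JPY → NZD → HKD.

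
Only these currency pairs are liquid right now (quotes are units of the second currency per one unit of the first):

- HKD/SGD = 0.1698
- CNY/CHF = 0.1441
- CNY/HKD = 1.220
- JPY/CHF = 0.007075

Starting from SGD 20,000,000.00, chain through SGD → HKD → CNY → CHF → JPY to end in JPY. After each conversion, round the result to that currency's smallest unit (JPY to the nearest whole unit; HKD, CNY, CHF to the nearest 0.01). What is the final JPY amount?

JPY 1,966,391,624

SGD 20,000,000.00 ÷ 0.1698 = HKD 117,785,630.15
HKD 117,785,630.15 ÷ 1.220 = CNY 96,545,598.48
CNY 96,545,598.48 × 0.1441 = CHF 13,912,220.74
CHF 13,912,220.74 ÷ 0.007075 = JPY 1,966,391,624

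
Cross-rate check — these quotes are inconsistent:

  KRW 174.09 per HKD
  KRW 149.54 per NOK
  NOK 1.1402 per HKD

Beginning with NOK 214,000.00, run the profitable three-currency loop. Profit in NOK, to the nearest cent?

Profit: NOK 4,498.87

Profitable loop is NOK → HKD → KRW → NOK:
NOK 214,000.00 ÷ 1.1402 = HKD 187,686.37
HKD 187,686.37 × 174.09 = KRW 32,674,320
KRW 32,674,320 ÷ 149.54 = NOK 218,498.87
Profit = NOK 218,498.87 − NOK 214,000.00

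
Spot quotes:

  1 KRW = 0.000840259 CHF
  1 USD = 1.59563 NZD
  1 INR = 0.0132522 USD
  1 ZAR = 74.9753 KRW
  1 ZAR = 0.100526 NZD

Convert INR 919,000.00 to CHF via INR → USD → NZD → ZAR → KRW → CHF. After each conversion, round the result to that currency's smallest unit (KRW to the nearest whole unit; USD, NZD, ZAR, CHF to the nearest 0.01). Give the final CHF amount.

INR 919,000.00 × 0.0132522 = USD 12,178.77
USD 12,178.77 × 1.59563 = NZD 19,432.81
NZD 19,432.81 ÷ 0.100526 = ZAR 193,311.28
ZAR 193,311.28 × 74.9753 = KRW 14,493,571
KRW 14,493,571 × 0.000840259 = CHF 12,178.35

CHF 12,178.35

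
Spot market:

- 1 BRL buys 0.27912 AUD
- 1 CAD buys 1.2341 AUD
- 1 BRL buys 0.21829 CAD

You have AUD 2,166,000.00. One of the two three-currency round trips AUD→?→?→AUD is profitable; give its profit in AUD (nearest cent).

Profitable loop is AUD → CAD → BRL → AUD:
AUD 2,166,000.00 ÷ 1.2341 = CAD 1,755,125.19
CAD 1,755,125.19 ÷ 0.21829 = BRL 8,040,337.13
BRL 8,040,337.13 × 0.27912 = AUD 2,244,218.90
Profit = AUD 2,244,218.90 − AUD 2,166,000.00

Profit: AUD 78,218.90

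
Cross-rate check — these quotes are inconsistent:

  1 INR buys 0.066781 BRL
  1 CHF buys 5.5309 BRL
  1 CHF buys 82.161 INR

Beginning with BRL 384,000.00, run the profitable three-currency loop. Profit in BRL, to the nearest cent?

Profit: BRL 3,086.83

Profitable loop is BRL → INR → CHF → BRL:
BRL 384,000.00 ÷ 0.066781 = INR 5,750,138.51
INR 5,750,138.51 ÷ 82.161 = CHF 69,986.23
CHF 69,986.23 × 5.5309 = BRL 387,086.83
Profit = BRL 387,086.83 − BRL 384,000.00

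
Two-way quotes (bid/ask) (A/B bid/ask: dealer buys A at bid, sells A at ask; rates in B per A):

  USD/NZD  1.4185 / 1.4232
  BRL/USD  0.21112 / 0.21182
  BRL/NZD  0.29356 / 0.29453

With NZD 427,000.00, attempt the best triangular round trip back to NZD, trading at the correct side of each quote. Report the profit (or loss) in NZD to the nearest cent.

Best loop NZD → BRL → USD → NZD:
NZD 427,000.00 ÷ 0.29453 (buy BRL at ask) = BRL 1,449,767.43
BRL 1,449,767.43 × 0.21112 (sell BRL at bid) = USD 306,074.90
USD 306,074.90 × 1.4185 (sell USD at bid) = NZD 434,167.24

Net profit: NZD 7,167.24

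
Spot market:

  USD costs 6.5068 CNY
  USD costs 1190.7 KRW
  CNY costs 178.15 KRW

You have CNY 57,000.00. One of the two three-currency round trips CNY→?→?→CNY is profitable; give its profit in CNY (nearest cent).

Profit: CNY 1,549.60

Profitable loop is CNY → USD → KRW → CNY:
CNY 57,000.00 ÷ 6.5068 = USD 8,760.07
USD 8,760.07 × 1190.7 = KRW 10,430,611
KRW 10,430,611 ÷ 178.15 = CNY 58,549.60
Profit = CNY 58,549.60 − CNY 57,000.00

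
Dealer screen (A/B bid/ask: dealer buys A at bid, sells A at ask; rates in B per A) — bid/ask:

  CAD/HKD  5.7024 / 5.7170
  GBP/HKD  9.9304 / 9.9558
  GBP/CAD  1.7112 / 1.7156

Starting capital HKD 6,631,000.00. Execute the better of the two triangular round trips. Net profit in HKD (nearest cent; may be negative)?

Net profit: HKD 82,693.96

Best loop HKD → CAD → GBP → HKD:
HKD 6,631,000.00 ÷ 5.7170 (buy CAD at ask) = CAD 1,159,874.06
CAD 1,159,874.06 ÷ 1.7156 (buy GBP at ask) = GBP 676,074.88
GBP 676,074.88 × 9.9304 (sell GBP at bid) = HKD 6,713,693.96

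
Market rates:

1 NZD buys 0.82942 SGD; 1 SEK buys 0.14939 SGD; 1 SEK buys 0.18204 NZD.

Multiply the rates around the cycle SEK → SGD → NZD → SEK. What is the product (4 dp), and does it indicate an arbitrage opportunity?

0.9894 (arbitrage exists)

Around SEK → SGD → NZD → SEK: 1 × 0.14939 ÷ 0.82942 ÷ 0.18204 = 0.989419
Product < 1; profitable direction is SEK → NZD → SGD → SEK.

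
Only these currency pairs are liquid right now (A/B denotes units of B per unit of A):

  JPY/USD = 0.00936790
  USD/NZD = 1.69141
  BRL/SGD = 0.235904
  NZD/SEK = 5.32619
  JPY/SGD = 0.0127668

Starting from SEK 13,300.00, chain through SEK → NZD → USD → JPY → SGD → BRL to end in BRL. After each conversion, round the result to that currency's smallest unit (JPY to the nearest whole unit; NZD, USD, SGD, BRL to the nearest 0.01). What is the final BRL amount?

SEK 13,300.00 ÷ 5.32619 = NZD 2,497.09
NZD 2,497.09 ÷ 1.69141 = USD 1,476.34
USD 1,476.34 ÷ 0.00936790 = JPY 157,596
JPY 157,596 × 0.0127668 = SGD 2,012.00
SGD 2,012.00 ÷ 0.235904 = BRL 8,528.89

BRL 8,528.89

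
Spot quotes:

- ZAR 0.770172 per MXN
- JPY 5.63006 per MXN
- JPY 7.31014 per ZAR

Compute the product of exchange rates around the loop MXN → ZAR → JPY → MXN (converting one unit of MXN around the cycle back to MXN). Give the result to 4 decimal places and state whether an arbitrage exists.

Around MXN → ZAR → JPY → MXN: 1 × 0.770172 × 7.31014 ÷ 5.63006 = 1.000001
Product ≈ 1 (deviation 0.000%, within rounding noise).

1.0000 (no arbitrage)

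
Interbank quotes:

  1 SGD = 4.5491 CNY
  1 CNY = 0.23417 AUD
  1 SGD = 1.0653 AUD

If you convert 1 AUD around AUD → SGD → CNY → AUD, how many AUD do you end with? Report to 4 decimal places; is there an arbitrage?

Around AUD → SGD → CNY → AUD: 1 ÷ 1.0653 × 4.5491 × 0.23417 = 0.999965
Product ≈ 1 (deviation 0.003%, within rounding noise).

1.0000 (no arbitrage)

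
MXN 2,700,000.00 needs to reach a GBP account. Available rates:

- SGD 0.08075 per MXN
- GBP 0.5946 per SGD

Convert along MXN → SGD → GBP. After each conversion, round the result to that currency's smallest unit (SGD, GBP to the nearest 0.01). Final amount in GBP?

MXN 2,700,000.00 × 0.08075 = SGD 218,025.00
SGD 218,025.00 × 0.5946 = GBP 129,637.67

GBP 129,637.67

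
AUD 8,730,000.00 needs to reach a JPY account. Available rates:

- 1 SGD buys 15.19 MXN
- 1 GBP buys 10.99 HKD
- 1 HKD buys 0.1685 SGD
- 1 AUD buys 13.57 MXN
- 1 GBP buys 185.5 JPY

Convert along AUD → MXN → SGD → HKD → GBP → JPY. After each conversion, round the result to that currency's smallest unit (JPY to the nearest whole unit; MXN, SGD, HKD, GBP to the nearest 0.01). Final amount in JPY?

JPY 781,236,695

AUD 8,730,000.00 × 13.57 = MXN 118,466,100.00
MXN 118,466,100.00 ÷ 15.19 = SGD 7,798,953.26
SGD 7,798,953.26 ÷ 0.1685 = HKD 46,284,589.08
HKD 46,284,589.08 ÷ 10.99 = GBP 4,211,518.57
GBP 4,211,518.57 × 185.5 = JPY 781,236,695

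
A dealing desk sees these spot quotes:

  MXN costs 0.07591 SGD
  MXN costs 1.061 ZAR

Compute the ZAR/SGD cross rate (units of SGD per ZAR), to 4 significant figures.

ZAR/SGD = 0.07155

1 ZAR ÷ 1.061 = 0.942507 MXN
0.942507 MXN × 0.07591 = 0.0715457 SGD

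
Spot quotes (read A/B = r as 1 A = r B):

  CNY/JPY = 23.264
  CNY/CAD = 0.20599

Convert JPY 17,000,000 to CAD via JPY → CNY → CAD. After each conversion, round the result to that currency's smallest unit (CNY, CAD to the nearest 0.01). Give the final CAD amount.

JPY 17,000,000 ÷ 23.264 = CNY 730,742.78
CNY 730,742.78 × 0.20599 = CAD 150,525.71

CAD 150,525.71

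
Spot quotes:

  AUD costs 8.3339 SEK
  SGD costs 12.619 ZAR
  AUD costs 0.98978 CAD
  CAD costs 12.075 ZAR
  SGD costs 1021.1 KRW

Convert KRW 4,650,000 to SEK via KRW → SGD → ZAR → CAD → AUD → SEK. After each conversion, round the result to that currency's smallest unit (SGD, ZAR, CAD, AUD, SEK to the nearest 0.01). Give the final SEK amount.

SEK 40,071.14

KRW 4,650,000 ÷ 1021.1 = SGD 4,553.91
SGD 4,553.91 × 12.619 = ZAR 57,465.79
ZAR 57,465.79 ÷ 12.075 = CAD 4,759.07
CAD 4,759.07 ÷ 0.98978 = AUD 4,808.21
AUD 4,808.21 × 8.3339 = SEK 40,071.14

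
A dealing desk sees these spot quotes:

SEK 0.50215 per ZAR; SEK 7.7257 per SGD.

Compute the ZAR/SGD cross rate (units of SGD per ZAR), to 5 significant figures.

ZAR/SGD = 0.064997

1 ZAR × 0.50215 = 0.50215 SEK
0.50215 SEK ÷ 7.7257 = 0.0649973 SGD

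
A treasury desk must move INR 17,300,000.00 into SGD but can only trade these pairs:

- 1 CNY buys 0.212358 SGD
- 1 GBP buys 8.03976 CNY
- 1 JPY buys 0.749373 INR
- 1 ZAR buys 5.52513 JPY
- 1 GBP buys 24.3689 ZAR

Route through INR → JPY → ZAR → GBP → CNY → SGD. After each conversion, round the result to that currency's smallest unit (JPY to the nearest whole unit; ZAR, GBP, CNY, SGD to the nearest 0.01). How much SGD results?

SGD 292,739.51

INR 17,300,000.00 ÷ 0.749373 = JPY 23,085,967
JPY 23,085,967 ÷ 5.52513 = ZAR 4,178,357.25
ZAR 4,178,357.25 ÷ 24.3689 = GBP 171,462.69
GBP 171,462.69 × 8.03976 = CNY 1,378,518.88
CNY 1,378,518.88 × 0.212358 = SGD 292,739.51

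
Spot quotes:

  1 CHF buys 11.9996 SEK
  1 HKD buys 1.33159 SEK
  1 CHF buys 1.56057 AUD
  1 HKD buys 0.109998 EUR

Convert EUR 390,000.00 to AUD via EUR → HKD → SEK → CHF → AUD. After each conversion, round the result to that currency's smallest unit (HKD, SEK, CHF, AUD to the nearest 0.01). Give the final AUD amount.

AUD 613,997.82

EUR 390,000.00 ÷ 0.109998 = HKD 3,545,519.01
HKD 3,545,519.01 × 1.33159 = SEK 4,721,177.66
SEK 4,721,177.66 ÷ 11.9996 = CHF 393,444.59
CHF 393,444.59 × 1.56057 = AUD 613,997.82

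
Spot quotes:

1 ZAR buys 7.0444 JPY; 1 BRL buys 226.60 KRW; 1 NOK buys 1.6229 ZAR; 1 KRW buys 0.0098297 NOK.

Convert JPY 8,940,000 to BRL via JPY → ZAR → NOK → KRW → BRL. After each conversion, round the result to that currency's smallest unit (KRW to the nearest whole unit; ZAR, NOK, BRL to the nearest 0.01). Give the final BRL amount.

BRL 351,076.35

JPY 8,940,000 ÷ 7.0444 = ZAR 1,269,093.18
ZAR 1,269,093.18 ÷ 1.6229 = NOK 781,990.99
NOK 781,990.99 ÷ 0.0098297 = KRW 79,553,902
KRW 79,553,902 ÷ 226.60 = BRL 351,076.35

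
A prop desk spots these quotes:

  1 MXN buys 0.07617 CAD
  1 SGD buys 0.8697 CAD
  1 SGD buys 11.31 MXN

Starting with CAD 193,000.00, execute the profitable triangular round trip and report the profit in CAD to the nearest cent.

Profitable loop is CAD → MXN → SGD → CAD:
CAD 193,000.00 ÷ 0.07617 = MXN 2,533,805.96
MXN 2,533,805.96 ÷ 11.31 = SGD 224,032.36
SGD 224,032.36 × 0.8697 = CAD 194,840.94
Profit = CAD 194,840.94 − CAD 193,000.00

Profit: CAD 1,840.94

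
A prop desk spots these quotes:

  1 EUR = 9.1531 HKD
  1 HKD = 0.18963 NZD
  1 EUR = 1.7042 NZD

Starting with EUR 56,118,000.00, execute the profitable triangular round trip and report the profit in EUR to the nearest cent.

Profit: EUR 1,037,348.34

Profitable loop is EUR → HKD → NZD → EUR:
EUR 56,118,000.00 × 9.1531 = HKD 513,653,665.80
HKD 513,653,665.80 × 0.18963 = NZD 97,404,144.65
NZD 97,404,144.65 ÷ 1.7042 = EUR 57,155,348.34
Profit = EUR 57,155,348.34 − EUR 56,118,000.00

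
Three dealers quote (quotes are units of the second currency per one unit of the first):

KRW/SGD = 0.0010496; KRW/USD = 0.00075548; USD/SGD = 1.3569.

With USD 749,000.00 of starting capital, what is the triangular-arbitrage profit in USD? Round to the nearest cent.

Profitable loop is USD → KRW → SGD → USD:
USD 749,000.00 ÷ 0.00075548 = KRW 991,422,672
KRW 991,422,672 × 0.0010496 = SGD 1,040,597.24
SGD 1,040,597.24 ÷ 1.3569 = USD 766,893.09
Profit = USD 766,893.09 − USD 749,000.00

Profit: USD 17,893.09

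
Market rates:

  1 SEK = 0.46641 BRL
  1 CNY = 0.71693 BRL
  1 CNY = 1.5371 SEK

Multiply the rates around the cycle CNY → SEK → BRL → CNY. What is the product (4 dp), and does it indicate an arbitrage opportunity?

1.0000 (no arbitrage)

Around CNY → SEK → BRL → CNY: 1 × 1.5371 × 0.46641 ÷ 0.71693 = 0.999984
Product ≈ 1 (deviation 0.002%, within rounding noise).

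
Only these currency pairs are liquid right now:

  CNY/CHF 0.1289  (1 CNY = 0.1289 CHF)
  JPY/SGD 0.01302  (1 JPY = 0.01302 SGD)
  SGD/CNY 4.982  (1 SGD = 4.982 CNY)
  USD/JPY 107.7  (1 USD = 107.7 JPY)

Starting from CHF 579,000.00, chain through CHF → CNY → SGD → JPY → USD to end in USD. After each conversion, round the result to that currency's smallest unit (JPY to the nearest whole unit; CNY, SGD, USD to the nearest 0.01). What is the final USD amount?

CHF 579,000.00 ÷ 0.1289 = CNY 4,491,854.15
CNY 4,491,854.15 ÷ 4.982 = SGD 901,616.65
SGD 901,616.65 ÷ 0.01302 = JPY 69,248,591
JPY 69,248,591 ÷ 107.7 = USD 642,976.70

USD 642,976.70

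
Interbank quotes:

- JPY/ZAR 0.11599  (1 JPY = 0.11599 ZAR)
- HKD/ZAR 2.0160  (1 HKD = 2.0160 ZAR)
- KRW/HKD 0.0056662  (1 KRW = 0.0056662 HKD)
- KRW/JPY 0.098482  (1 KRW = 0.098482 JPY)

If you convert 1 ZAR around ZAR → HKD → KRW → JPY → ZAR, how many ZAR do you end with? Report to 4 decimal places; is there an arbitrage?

1.0000 (no arbitrage)

Around ZAR → HKD → KRW → JPY → ZAR: 1 ÷ 2.0160 ÷ 0.0056662 × 0.098482 × 0.11599 = 0.999988
Product ≈ 1 (deviation 0.001%, within rounding noise).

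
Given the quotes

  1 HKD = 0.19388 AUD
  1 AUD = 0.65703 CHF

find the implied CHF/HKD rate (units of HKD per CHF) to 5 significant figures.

CHF/HKD = 7.8502

1 CHF ÷ 0.65703 = 1.522 AUD
1.522 AUD ÷ 0.19388 = 7.85022 HKD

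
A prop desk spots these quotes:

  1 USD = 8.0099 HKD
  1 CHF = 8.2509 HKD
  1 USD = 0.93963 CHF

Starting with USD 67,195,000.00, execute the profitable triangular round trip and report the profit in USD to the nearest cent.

Profitable loop is USD → HKD → CHF → USD:
USD 67,195,000.00 × 8.0099 = HKD 538,225,230.50
HKD 538,225,230.50 ÷ 8.2509 = CHF 65,232,305.63
CHF 65,232,305.63 ÷ 0.93963 = USD 69,423,396.05
Profit = USD 69,423,396.05 − USD 67,195,000.00

Profit: USD 2,228,396.05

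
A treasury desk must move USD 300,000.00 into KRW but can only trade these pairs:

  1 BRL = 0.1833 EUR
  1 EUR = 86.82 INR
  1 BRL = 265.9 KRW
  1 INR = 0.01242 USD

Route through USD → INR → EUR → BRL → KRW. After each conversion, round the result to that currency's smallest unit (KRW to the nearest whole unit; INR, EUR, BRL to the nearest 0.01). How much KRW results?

USD 300,000.00 ÷ 0.01242 = INR 24,154,589.37
INR 24,154,589.37 ÷ 86.82 = EUR 278,214.57
EUR 278,214.57 ÷ 0.1833 = BRL 1,517,809.98
BRL 1,517,809.98 × 265.9 = KRW 403,585,674

KRW 403,585,674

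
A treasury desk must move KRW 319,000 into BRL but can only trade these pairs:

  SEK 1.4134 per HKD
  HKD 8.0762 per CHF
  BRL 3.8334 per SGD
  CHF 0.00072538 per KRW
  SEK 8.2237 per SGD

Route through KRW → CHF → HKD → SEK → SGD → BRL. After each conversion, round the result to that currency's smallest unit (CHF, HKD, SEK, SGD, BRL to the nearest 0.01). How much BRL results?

BRL 1,231.25

KRW 319,000 × 0.00072538 = CHF 231.40
CHF 231.40 × 8.0762 = HKD 1,868.83
HKD 1,868.83 × 1.4134 = SEK 2,641.40
SEK 2,641.40 ÷ 8.2237 = SGD 321.19
SGD 321.19 × 3.8334 = BRL 1,231.25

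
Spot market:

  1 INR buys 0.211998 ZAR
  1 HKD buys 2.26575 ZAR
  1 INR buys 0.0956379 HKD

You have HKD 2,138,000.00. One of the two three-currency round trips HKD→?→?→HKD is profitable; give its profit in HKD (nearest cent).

Profit: HKD 47,334.68

Profitable loop is HKD → ZAR → INR → HKD:
HKD 2,138,000.00 × 2.26575 = ZAR 4,844,173.50
ZAR 4,844,173.50 ÷ 0.211998 = INR 22,850,090.57
INR 22,850,090.57 × 0.0956379 = HKD 2,185,334.68
Profit = HKD 2,185,334.68 − HKD 2,138,000.00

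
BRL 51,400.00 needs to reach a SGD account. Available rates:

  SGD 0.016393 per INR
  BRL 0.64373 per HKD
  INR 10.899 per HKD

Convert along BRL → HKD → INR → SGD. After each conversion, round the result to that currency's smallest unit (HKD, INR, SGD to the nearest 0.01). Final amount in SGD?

SGD 14,266.07

BRL 51,400.00 ÷ 0.64373 = HKD 79,847.14
HKD 79,847.14 × 10.899 = INR 870,253.98
INR 870,253.98 × 0.016393 = SGD 14,266.07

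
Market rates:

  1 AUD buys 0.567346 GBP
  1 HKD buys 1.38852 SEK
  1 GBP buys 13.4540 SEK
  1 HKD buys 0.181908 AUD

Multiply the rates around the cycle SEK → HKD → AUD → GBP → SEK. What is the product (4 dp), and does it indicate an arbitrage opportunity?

1.0000 (no arbitrage)

Around SEK → HKD → AUD → GBP → SEK: 1 ÷ 1.38852 × 0.181908 × 0.567346 × 13.4540 = 0.999998
Product ≈ 1 (deviation 0.000%, within rounding noise).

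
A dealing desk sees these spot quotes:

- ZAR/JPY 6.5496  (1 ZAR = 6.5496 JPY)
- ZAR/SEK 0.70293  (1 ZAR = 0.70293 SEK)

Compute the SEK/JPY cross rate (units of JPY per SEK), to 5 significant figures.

1 SEK ÷ 0.70293 = 1.42262 ZAR
1.42262 ZAR × 6.5496 = 9.31757 JPY

SEK/JPY = 9.3176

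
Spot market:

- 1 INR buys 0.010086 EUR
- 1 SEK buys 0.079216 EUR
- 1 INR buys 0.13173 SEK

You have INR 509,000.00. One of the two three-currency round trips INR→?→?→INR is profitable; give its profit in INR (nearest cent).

Profitable loop is INR → SEK → EUR → INR:
INR 509,000.00 × 0.13173 = SEK 67,050.57
SEK 67,050.57 × 0.079216 = EUR 5,311.48
EUR 5,311.48 ÷ 0.010086 = INR 526,618.87
Profit = INR 526,618.87 − INR 509,000.00

Profit: INR 17,618.87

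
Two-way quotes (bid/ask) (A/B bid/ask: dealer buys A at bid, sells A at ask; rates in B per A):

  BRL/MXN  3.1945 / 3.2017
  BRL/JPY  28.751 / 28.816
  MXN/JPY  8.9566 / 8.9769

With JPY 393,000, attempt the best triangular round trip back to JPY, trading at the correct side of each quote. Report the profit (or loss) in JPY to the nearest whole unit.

Best loop JPY → MXN → BRL → JPY:
JPY 393,000 ÷ 8.9769 (buy MXN at ask) = MXN 43,779.03
MXN 43,779.03 ÷ 3.2017 (buy BRL at ask) = BRL 13,673.68
BRL 13,673.68 × 28.751 (sell BRL at bid) = JPY 393,132

Net profit: JPY 132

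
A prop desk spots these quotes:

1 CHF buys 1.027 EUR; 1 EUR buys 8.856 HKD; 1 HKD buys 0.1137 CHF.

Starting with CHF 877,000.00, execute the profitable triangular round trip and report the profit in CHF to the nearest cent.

Profitable loop is CHF → EUR → HKD → CHF:
CHF 877,000.00 × 1.027 = EUR 900,679.00
EUR 900,679.00 × 8.856 = HKD 7,976,413.22
HKD 7,976,413.22 × 0.1137 = CHF 906,918.18
Profit = CHF 906,918.18 − CHF 877,000.00

Profit: CHF 29,918.18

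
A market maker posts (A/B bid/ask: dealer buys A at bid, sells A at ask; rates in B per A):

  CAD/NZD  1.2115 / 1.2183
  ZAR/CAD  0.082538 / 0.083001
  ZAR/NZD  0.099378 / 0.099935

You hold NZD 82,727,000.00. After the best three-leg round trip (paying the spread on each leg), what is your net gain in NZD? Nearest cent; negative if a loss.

Best loop NZD → ZAR → CAD → NZD:
NZD 82,727,000.00 ÷ 0.099935 (buy ZAR at ask) = ZAR 827,808,075.25
ZAR 827,808,075.25 × 0.082538 (sell ZAR at bid) = CAD 68,325,622.91
CAD 68,325,622.91 × 1.2115 (sell CAD at bid) = NZD 82,776,492.16

Net profit: NZD 49,492.16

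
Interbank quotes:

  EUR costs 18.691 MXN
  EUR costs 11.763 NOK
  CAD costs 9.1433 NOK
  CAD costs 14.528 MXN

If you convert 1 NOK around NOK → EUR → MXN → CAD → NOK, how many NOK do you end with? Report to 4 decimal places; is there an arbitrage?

1.0000 (no arbitrage)

Around NOK → EUR → MXN → CAD → NOK: 1 ÷ 11.763 × 18.691 ÷ 14.528 × 9.1433 = 1.000027
Product ≈ 1 (deviation 0.003%, within rounding noise).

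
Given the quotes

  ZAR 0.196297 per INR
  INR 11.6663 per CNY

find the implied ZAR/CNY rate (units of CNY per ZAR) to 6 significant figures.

ZAR/CNY = 0.436670

1 ZAR ÷ 0.196297 = 5.09432 INR
5.09432 INR ÷ 11.6663 = 0.43667 CNY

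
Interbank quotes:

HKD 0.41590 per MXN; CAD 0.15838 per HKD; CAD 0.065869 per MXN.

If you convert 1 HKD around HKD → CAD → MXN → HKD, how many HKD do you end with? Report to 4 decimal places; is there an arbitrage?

Around HKD → CAD → MXN → HKD: 1 × 0.15838 ÷ 0.065869 × 0.41590 = 1.000019
Product ≈ 1 (deviation 0.002%, within rounding noise).

1.0000 (no arbitrage)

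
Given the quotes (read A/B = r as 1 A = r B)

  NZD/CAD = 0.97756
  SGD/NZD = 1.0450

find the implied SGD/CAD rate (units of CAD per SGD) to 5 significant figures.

SGD/CAD = 1.0216

1 SGD × 1.0450 = 1.045 NZD
1.045 NZD × 0.97756 = 1.02155 CAD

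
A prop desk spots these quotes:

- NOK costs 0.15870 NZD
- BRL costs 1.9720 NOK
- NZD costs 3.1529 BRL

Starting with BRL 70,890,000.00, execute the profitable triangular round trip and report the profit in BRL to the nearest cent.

Profit: BRL 954,072.50

Profitable loop is BRL → NZD → NOK → BRL:
BRL 70,890,000.00 ÷ 3.1529 = NZD 22,484,062.29
NZD 22,484,062.29 ÷ 0.15870 = NOK 141,676,510.98
NOK 141,676,510.98 ÷ 1.9720 = BRL 71,844,072.50
Profit = BRL 71,844,072.50 − BRL 70,890,000.00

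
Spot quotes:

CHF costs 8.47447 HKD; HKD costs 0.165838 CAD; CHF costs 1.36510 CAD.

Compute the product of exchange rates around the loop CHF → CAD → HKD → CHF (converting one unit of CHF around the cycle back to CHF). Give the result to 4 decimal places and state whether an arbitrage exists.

Around CHF → CAD → HKD → CHF: 1 × 1.36510 ÷ 0.165838 ÷ 8.47447 = 0.971332
Product < 1; profitable direction is CHF → HKD → CAD → CHF.

0.9713 (arbitrage exists)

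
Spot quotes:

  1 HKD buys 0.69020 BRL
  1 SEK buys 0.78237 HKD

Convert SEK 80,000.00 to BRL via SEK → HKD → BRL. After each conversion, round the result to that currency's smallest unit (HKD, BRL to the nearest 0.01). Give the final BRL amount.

BRL 43,199.34

SEK 80,000.00 × 0.78237 = HKD 62,589.60
HKD 62,589.60 × 0.69020 = BRL 43,199.34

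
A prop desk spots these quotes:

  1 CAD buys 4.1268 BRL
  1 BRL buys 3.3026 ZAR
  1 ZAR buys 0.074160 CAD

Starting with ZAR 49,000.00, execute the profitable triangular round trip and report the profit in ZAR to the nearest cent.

Profitable loop is ZAR → CAD → BRL → ZAR:
ZAR 49,000.00 × 0.074160 = CAD 3,633.84
CAD 3,633.84 × 4.1268 = BRL 14,996.13
BRL 14,996.13 × 3.3026 = ZAR 49,526.22
Profit = ZAR 49,526.22 − ZAR 49,000.00

Profit: ZAR 526.22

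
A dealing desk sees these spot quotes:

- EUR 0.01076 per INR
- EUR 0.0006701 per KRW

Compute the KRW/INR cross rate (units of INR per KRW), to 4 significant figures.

1 KRW × 0.0006701 = 0.0006701 EUR
0.0006701 EUR ÷ 0.01076 = 0.062277 INR

KRW/INR = 0.06228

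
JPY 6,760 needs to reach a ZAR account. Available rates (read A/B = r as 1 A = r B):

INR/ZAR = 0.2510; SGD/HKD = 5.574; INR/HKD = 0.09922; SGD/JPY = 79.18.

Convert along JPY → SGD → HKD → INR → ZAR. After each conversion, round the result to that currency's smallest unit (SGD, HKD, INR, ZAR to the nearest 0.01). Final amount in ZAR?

JPY 6,760 ÷ 79.18 = SGD 85.38
SGD 85.38 × 5.574 = HKD 475.91
HKD 475.91 ÷ 0.09922 = INR 4,796.51
INR 4,796.51 × 0.2510 = ZAR 1,203.92

ZAR 1,203.92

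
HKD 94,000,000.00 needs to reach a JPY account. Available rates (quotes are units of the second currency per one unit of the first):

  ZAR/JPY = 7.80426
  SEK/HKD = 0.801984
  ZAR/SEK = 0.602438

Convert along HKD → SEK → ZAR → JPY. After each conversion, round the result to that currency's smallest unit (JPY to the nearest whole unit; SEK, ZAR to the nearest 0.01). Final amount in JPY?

JPY 1,518,383,659

HKD 94,000,000.00 ÷ 0.801984 = SEK 117,209,320.88
SEK 117,209,320.88 ÷ 0.602438 = ZAR 194,558,312.86
ZAR 194,558,312.86 × 7.80426 = JPY 1,518,383,659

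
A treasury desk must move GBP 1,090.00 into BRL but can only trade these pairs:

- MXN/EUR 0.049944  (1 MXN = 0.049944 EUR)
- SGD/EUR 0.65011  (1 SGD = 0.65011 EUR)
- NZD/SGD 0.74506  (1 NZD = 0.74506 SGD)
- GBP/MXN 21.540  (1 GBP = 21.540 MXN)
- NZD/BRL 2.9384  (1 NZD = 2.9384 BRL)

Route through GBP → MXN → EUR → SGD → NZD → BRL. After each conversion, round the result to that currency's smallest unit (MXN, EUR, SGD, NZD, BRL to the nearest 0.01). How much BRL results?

GBP 1,090.00 × 21.540 = MXN 23,478.60
MXN 23,478.60 × 0.049944 = EUR 1,172.62
EUR 1,172.62 ÷ 0.65011 = SGD 1,803.73
SGD 1,803.73 ÷ 0.74506 = NZD 2,420.92
NZD 2,420.92 × 2.9384 = BRL 7,113.63

BRL 7,113.63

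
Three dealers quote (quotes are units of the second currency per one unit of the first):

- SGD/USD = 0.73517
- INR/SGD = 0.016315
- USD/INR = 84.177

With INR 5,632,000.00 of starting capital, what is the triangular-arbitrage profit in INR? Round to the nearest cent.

Profitable loop is INR → SGD → USD → INR:
INR 5,632,000.00 × 0.016315 = SGD 91,886.08
SGD 91,886.08 × 0.73517 = USD 67,551.89
USD 67,551.89 × 84.177 = INR 5,686,315.40
Profit = INR 5,686,315.40 − INR 5,632,000.00

Profit: INR 54,315.40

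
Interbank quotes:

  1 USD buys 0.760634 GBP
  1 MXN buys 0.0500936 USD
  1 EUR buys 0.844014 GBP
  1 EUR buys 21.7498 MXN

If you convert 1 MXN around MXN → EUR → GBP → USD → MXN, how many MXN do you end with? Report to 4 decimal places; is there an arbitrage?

1.0184 (arbitrage exists)

Around MXN → EUR → GBP → USD → MXN: 1 ÷ 21.7498 × 0.844014 ÷ 0.760634 ÷ 0.0500936 = 1.018442
Product > 1; profitable direction is MXN → EUR → GBP → USD → MXN.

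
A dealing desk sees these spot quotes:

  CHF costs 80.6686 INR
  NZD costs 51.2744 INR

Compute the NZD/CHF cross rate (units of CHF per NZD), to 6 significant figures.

1 NZD × 51.2744 = 51.2744 INR
51.2744 INR ÷ 80.6686 = 0.635618 CHF

NZD/CHF = 0.635618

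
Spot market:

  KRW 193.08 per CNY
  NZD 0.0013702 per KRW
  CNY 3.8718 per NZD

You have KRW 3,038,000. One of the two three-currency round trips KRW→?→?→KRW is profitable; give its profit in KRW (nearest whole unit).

Profitable loop is KRW → NZD → CNY → KRW:
KRW 3,038,000 × 0.0013702 = NZD 4,162.67
NZD 4,162.67 × 3.8718 = CNY 16,117.02
CNY 16,117.02 × 193.08 = KRW 3,111,874
Profit = KRW 3,111,874 − KRW 3,038,000

Profit: KRW 73,874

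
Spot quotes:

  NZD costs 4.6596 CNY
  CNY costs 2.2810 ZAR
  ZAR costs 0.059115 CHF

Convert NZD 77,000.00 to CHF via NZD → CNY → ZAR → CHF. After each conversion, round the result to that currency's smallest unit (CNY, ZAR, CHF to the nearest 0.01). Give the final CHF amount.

CHF 48,379.61

NZD 77,000.00 × 4.6596 = CNY 358,789.20
CNY 358,789.20 × 2.2810 = ZAR 818,398.17
ZAR 818,398.17 × 0.059115 = CHF 48,379.61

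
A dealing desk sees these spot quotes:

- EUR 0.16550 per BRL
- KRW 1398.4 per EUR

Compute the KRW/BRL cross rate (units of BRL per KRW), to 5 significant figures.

KRW/BRL = 0.0043209

1 KRW ÷ 1398.4 = 0.000715103 EUR
0.000715103 EUR ÷ 0.16550 = 0.00432086 BRL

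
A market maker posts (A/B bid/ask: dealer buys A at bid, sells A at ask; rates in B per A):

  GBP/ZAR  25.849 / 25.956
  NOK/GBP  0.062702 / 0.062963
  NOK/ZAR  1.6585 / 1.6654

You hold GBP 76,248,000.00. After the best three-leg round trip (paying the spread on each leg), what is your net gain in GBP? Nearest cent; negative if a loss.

Net profit: GBP 1,130,579.76

Best loop GBP → NOK → ZAR → GBP:
GBP 76,248,000.00 ÷ 0.062963 (buy NOK at ask) = NOK 1,210,996,934.71
NOK 1,210,996,934.71 × 1.6585 (sell NOK at bid) = ZAR 2,008,438,416.21
ZAR 2,008,438,416.21 ÷ 25.956 (buy GBP at ask) = GBP 77,378,579.76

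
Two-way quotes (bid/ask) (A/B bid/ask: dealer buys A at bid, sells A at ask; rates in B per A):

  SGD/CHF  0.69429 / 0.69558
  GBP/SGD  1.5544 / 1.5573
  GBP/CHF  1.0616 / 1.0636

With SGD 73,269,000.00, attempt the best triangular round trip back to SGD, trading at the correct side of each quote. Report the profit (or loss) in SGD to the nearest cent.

Net profit: SGD 1,074,950.19

Best loop SGD → CHF → GBP → SGD:
SGD 73,269,000.00 × 0.69429 (sell SGD at bid) = CHF 50,869,934.01
CHF 50,869,934.01 ÷ 1.0636 (buy GBP at ask) = GBP 47,828,068.83
GBP 47,828,068.83 × 1.5544 (sell GBP at bid) = SGD 74,343,950.19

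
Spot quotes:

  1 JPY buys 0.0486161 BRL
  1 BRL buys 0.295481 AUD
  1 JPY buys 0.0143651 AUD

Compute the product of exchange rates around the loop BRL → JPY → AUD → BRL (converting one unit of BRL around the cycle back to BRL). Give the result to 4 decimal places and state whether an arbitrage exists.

1.0000 (no arbitrage)

Around BRL → JPY → AUD → BRL: 1 ÷ 0.0486161 × 0.0143651 ÷ 0.295481 = 0.999998
Product ≈ 1 (deviation 0.000%, within rounding noise).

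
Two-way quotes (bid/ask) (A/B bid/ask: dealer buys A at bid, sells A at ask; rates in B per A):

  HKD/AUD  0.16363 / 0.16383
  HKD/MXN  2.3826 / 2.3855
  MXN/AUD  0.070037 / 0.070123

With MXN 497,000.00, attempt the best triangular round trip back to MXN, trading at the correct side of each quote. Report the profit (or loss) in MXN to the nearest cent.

Net profit: MXN 9,222.72

Best loop MXN → AUD → HKD → MXN:
MXN 497,000.00 × 0.070037 (sell MXN at bid) = AUD 34,808.39
AUD 34,808.39 ÷ 0.16383 (buy HKD at ask) = HKD 212,466.51
HKD 212,466.51 × 2.3826 (sell HKD at bid) = MXN 506,222.72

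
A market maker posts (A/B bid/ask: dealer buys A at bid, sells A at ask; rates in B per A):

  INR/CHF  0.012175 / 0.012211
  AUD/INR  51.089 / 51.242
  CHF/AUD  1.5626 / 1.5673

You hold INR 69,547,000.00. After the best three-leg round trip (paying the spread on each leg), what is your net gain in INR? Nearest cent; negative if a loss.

Best loop INR → AUD → CHF → INR:
INR 69,547,000.00 ÷ 51.242 (buy AUD at ask) = AUD 1,357,226.49
AUD 1,357,226.49 ÷ 1.5673 (buy CHF at ask) = CHF 865,964.71
CHF 865,964.71 ÷ 0.012211 (buy INR at ask) = INR 70,916,772.79

Net profit: INR 1,369,772.79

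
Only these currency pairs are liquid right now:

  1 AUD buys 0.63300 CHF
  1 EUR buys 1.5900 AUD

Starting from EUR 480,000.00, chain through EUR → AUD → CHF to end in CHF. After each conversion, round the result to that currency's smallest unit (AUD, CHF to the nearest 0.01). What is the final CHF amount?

EUR 480,000.00 × 1.5900 = AUD 763,200.00
AUD 763,200.00 × 0.63300 = CHF 483,105.60

CHF 483,105.60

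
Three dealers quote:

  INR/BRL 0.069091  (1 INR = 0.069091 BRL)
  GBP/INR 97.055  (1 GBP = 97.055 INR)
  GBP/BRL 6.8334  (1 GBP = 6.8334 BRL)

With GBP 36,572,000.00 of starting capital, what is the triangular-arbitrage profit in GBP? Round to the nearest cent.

Profit: GBP 696,864.58

Profitable loop is GBP → BRL → INR → GBP:
GBP 36,572,000.00 × 6.8334 = BRL 249,911,104.80
BRL 249,911,104.80 ÷ 0.069091 = INR 3,617,129,652.20
INR 3,617,129,652.20 ÷ 97.055 = GBP 37,268,864.58
Profit = GBP 37,268,864.58 − GBP 36,572,000.00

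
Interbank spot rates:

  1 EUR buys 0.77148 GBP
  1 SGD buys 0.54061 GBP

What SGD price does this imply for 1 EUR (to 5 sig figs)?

1 EUR × 0.77148 = 0.77148 GBP
0.77148 GBP ÷ 0.54061 = 1.42705 SGD

EUR/SGD = 1.4271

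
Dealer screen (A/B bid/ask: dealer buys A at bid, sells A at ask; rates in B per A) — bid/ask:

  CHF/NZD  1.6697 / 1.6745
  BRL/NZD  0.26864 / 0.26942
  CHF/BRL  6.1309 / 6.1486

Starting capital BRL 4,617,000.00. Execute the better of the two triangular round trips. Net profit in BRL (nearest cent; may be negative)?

Best loop BRL → CHF → NZD → BRL:
BRL 4,617,000.00 ÷ 6.1486 (buy CHF at ask) = CHF 750,902.64
CHF 750,902.64 × 1.6697 (sell CHF at bid) = NZD 1,253,782.15
NZD 1,253,782.15 ÷ 0.26942 (buy BRL at ask) = BRL 4,653,634.27

Net profit: BRL 36,634.27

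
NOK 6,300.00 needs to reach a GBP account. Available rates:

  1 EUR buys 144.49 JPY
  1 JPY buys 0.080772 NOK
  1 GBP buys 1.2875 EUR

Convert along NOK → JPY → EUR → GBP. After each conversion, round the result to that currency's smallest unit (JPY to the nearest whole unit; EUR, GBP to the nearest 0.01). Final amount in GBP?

GBP 419.27

NOK 6,300.00 ÷ 0.080772 = JPY 77,997
JPY 77,997 ÷ 144.49 = EUR 539.81
EUR 539.81 ÷ 1.2875 = GBP 419.27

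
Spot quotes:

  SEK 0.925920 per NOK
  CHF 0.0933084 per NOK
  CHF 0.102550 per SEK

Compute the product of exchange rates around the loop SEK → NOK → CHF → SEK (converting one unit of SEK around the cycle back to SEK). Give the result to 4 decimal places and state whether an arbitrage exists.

Around SEK → NOK → CHF → SEK: 1 ÷ 0.925920 × 0.0933084 ÷ 0.102550 = 0.982679
Product < 1; profitable direction is SEK → CHF → NOK → SEK.

0.9827 (arbitrage exists)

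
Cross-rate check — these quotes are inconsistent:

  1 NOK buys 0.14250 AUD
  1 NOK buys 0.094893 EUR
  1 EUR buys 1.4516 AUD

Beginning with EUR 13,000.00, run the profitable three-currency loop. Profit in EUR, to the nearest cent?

Profit: EUR 448.60

Profitable loop is EUR → NOK → AUD → EUR:
EUR 13,000.00 ÷ 0.094893 = NOK 136,996.41
NOK 136,996.41 × 0.14250 = AUD 19,521.99
AUD 19,521.99 ÷ 1.4516 = EUR 13,448.60
Profit = EUR 13,448.60 − EUR 13,000.00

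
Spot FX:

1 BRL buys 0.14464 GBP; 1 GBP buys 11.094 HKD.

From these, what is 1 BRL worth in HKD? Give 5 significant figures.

BRL/HKD = 1.6046

1 BRL × 0.14464 = 0.14464 GBP
0.14464 GBP × 11.094 = 1.60464 HKD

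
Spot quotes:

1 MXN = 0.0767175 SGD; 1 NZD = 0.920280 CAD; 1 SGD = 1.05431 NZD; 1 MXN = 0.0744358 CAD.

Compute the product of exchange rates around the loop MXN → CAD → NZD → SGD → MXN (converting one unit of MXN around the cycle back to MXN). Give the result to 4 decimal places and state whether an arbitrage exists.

1.0000 (no arbitrage)

Around MXN → CAD → NZD → SGD → MXN: 1 × 0.0744358 ÷ 0.920280 ÷ 1.05431 ÷ 0.0767175 = 0.999998
Product ≈ 1 (deviation 0.000%, within rounding noise).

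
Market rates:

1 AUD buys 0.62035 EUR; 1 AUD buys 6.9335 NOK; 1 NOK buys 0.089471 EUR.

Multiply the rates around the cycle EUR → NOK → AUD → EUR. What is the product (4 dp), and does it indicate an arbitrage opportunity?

1.0000 (no arbitrage)

Around EUR → NOK → AUD → EUR: 1 ÷ 0.089471 ÷ 6.9335 × 0.62035 = 1.000005
Product ≈ 1 (deviation 0.000%, within rounding noise).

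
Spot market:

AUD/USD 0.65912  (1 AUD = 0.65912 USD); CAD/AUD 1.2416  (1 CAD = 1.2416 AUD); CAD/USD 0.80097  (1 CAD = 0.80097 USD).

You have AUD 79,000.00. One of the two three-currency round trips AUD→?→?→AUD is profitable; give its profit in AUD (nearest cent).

Profit: AUD 1,715.52

Profitable loop is AUD → USD → CAD → AUD:
AUD 79,000.00 × 0.65912 = USD 52,070.48
USD 52,070.48 ÷ 0.80097 = CAD 65,009.28
CAD 65,009.28 × 1.2416 = AUD 80,715.52
Profit = AUD 80,715.52 − AUD 79,000.00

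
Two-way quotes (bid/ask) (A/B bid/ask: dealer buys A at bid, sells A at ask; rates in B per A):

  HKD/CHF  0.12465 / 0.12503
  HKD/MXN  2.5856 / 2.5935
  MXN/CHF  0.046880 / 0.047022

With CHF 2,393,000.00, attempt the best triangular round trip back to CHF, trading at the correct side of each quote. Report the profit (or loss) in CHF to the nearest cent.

Net profit: CHF 52,950.32

Best loop CHF → MXN → HKD → CHF:
CHF 2,393,000.00 ÷ 0.047022 (buy MXN at ask) = MXN 50,891,072.26
MXN 50,891,072.26 ÷ 2.5935 (buy HKD at ask) = HKD 19,622,545.70
HKD 19,622,545.70 × 0.12465 (sell HKD at bid) = CHF 2,445,950.32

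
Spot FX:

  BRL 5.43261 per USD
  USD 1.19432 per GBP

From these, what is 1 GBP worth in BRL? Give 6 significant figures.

GBP/BRL = 6.48827

1 GBP × 1.19432 = 1.19432 USD
1.19432 USD × 5.43261 = 6.48827 BRL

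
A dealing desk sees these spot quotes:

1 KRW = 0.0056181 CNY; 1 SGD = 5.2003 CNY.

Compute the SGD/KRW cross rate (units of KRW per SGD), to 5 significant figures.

SGD/KRW = 925.63

1 SGD × 5.2003 = 5.2003 CNY
5.2003 CNY ÷ 0.0056181 = 925.633 KRW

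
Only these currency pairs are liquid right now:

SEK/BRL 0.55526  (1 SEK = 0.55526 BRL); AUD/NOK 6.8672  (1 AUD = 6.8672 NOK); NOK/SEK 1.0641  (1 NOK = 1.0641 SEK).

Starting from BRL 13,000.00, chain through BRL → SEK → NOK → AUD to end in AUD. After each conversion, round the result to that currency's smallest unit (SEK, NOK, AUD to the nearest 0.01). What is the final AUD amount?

BRL 13,000.00 ÷ 0.55526 = SEK 23,412.46
SEK 23,412.46 ÷ 1.0641 = NOK 22,002.12
NOK 22,002.12 ÷ 6.8672 = AUD 3,203.94

AUD 3,203.94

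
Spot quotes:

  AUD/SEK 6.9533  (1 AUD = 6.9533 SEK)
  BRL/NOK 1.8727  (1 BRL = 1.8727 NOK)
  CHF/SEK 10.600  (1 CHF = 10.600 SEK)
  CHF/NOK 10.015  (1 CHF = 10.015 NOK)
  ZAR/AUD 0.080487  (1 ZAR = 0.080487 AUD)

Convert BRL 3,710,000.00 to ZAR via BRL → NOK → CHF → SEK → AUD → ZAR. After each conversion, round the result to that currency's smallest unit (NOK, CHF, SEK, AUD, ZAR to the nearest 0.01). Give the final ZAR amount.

ZAR 13,139,544.90

BRL 3,710,000.00 × 1.8727 = NOK 6,947,717.00
NOK 6,947,717.00 ÷ 10.015 = CHF 693,731.10
CHF 693,731.10 × 10.600 = SEK 7,353,549.66
SEK 7,353,549.66 ÷ 6.9533 = AUD 1,057,562.55
AUD 1,057,562.55 ÷ 0.080487 = ZAR 13,139,544.90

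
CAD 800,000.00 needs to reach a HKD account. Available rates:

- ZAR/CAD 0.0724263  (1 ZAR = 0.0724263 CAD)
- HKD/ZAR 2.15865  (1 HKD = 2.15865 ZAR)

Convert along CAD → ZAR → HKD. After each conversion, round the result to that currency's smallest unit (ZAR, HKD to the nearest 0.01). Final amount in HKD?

HKD 5,116,953.33

CAD 800,000.00 ÷ 0.0724263 = ZAR 11,045,711.30
ZAR 11,045,711.30 ÷ 2.15865 = HKD 5,116,953.33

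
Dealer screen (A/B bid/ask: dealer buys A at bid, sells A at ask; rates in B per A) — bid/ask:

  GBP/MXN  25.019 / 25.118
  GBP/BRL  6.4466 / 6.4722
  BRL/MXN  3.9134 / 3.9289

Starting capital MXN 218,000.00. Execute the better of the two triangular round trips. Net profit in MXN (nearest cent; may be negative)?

Net profit: MXN 955.77

Best loop MXN → GBP → BRL → MXN:
MXN 218,000.00 ÷ 25.118 (buy GBP at ask) = GBP 8,679.03
GBP 8,679.03 × 6.4466 (sell GBP at bid) = BRL 55,950.27
BRL 55,950.27 × 3.9134 (sell BRL at bid) = MXN 218,955.77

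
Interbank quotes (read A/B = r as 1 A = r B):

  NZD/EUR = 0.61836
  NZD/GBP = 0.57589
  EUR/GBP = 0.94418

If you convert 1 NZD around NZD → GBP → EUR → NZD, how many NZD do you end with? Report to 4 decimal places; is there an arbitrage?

Around NZD → GBP → EUR → NZD: 1 × 0.57589 ÷ 0.94418 ÷ 0.61836 = 0.986378
Product < 1; profitable direction is NZD → EUR → GBP → NZD.

0.9864 (arbitrage exists)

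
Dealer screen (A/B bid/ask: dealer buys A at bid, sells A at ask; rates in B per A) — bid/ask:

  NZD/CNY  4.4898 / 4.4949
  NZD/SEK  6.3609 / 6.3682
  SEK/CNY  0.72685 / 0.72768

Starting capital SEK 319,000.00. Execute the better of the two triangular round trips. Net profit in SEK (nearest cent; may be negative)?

Best loop SEK → CNY → NZD → SEK:
SEK 319,000.00 × 0.72685 (sell SEK at bid) = CNY 231,865.15
CNY 231,865.15 ÷ 4.4949 (buy NZD at ask) = NZD 51,584.05
NZD 51,584.05 × 6.3609 (sell NZD at bid) = SEK 328,120.99

Net profit: SEK 9,120.99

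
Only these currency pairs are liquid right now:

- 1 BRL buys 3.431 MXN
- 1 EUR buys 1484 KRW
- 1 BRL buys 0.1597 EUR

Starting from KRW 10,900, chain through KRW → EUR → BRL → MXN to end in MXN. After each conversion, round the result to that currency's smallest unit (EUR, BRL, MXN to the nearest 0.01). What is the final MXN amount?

KRW 10,900 ÷ 1484 = EUR 7.35
EUR 7.35 ÷ 0.1597 = BRL 46.02
BRL 46.02 × 3.431 = MXN 157.89

MXN 157.89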